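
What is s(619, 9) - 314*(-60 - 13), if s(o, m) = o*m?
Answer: 28493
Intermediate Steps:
s(o, m) = m*o
s(619, 9) - 314*(-60 - 13) = 9*619 - 314*(-60 - 13) = 5571 - 314*(-73) = 5571 - 1*(-22922) = 5571 + 22922 = 28493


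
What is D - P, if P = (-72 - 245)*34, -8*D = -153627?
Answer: 239851/8 ≈ 29981.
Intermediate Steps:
D = 153627/8 (D = -1/8*(-153627) = 153627/8 ≈ 19203.)
P = -10778 (P = -317*34 = -10778)
D - P = 153627/8 - 1*(-10778) = 153627/8 + 10778 = 239851/8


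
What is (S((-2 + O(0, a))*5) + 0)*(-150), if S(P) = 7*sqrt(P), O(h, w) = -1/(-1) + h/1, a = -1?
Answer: -1050*I*sqrt(5) ≈ -2347.9*I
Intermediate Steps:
O(h, w) = 1 + h (O(h, w) = -1*(-1) + h*1 = 1 + h)
(S((-2 + O(0, a))*5) + 0)*(-150) = (7*sqrt((-2 + (1 + 0))*5) + 0)*(-150) = (7*sqrt((-2 + 1)*5) + 0)*(-150) = (7*sqrt(-1*5) + 0)*(-150) = (7*sqrt(-5) + 0)*(-150) = (7*(I*sqrt(5)) + 0)*(-150) = (7*I*sqrt(5) + 0)*(-150) = (7*I*sqrt(5))*(-150) = -1050*I*sqrt(5)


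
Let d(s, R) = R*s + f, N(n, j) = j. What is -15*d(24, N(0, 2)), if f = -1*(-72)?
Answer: -1800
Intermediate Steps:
f = 72
d(s, R) = 72 + R*s (d(s, R) = R*s + 72 = 72 + R*s)
-15*d(24, N(0, 2)) = -15*(72 + 2*24) = -15*(72 + 48) = -15*120 = -1800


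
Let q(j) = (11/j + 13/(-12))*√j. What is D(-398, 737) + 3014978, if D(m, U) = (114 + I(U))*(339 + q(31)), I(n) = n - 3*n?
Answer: 2553938 + 92140*√31/93 ≈ 2.5595e+6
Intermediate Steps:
q(j) = √j*(-13/12 + 11/j) (q(j) = (11/j + 13*(-1/12))*√j = (11/j - 13/12)*√j = (-13/12 + 11/j)*√j = √j*(-13/12 + 11/j))
I(n) = -2*n
D(m, U) = (114 - 2*U)*(339 - 271*√31/372) (D(m, U) = (114 - 2*U)*(339 + (132 - 13*31)/(12*√31)) = (114 - 2*U)*(339 + (√31/31)*(132 - 403)/12) = (114 - 2*U)*(339 + (1/12)*(√31/31)*(-271)) = (114 - 2*U)*(339 - 271*√31/372))
D(-398, 737) + 3014978 = (38646 - 678*737 - 5149*√31/62 + (271/186)*737*√31) + 3014978 = (38646 - 499686 - 5149*√31/62 + 199727*√31/186) + 3014978 = (-461040 + 92140*√31/93) + 3014978 = 2553938 + 92140*√31/93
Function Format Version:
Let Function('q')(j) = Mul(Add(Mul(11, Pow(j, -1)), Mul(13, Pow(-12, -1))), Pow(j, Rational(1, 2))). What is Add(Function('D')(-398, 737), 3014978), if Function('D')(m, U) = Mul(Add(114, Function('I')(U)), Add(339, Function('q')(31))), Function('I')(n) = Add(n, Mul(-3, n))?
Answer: Add(2553938, Mul(Rational(92140, 93), Pow(31, Rational(1, 2)))) ≈ 2.5595e+6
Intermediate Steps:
Function('q')(j) = Mul(Pow(j, Rational(1, 2)), Add(Rational(-13, 12), Mul(11, Pow(j, -1)))) (Function('q')(j) = Mul(Add(Mul(11, Pow(j, -1)), Mul(13, Rational(-1, 12))), Pow(j, Rational(1, 2))) = Mul(Add(Mul(11, Pow(j, -1)), Rational(-13, 12)), Pow(j, Rational(1, 2))) = Mul(Add(Rational(-13, 12), Mul(11, Pow(j, -1))), Pow(j, Rational(1, 2))) = Mul(Pow(j, Rational(1, 2)), Add(Rational(-13, 12), Mul(11, Pow(j, -1)))))
Function('I')(n) = Mul(-2, n)
Function('D')(m, U) = Mul(Add(114, Mul(-2, U)), Add(339, Mul(Rational(-271, 372), Pow(31, Rational(1, 2))))) (Function('D')(m, U) = Mul(Add(114, Mul(-2, U)), Add(339, Mul(Rational(1, 12), Pow(31, Rational(-1, 2)), Add(132, Mul(-13, 31))))) = Mul(Add(114, Mul(-2, U)), Add(339, Mul(Rational(1, 12), Mul(Rational(1, 31), Pow(31, Rational(1, 2))), Add(132, -403)))) = Mul(Add(114, Mul(-2, U)), Add(339, Mul(Rational(1, 12), Mul(Rational(1, 31), Pow(31, Rational(1, 2))), -271))) = Mul(Add(114, Mul(-2, U)), Add(339, Mul(Rational(-271, 372), Pow(31, Rational(1, 2))))))
Add(Function('D')(-398, 737), 3014978) = Add(Add(38646, Mul(-678, 737), Mul(Rational(-5149, 62), Pow(31, Rational(1, 2))), Mul(Rational(271, 186), 737, Pow(31, Rational(1, 2)))), 3014978) = Add(Add(38646, -499686, Mul(Rational(-5149, 62), Pow(31, Rational(1, 2))), Mul(Rational(199727, 186), Pow(31, Rational(1, 2)))), 3014978) = Add(Add(-461040, Mul(Rational(92140, 93), Pow(31, Rational(1, 2)))), 3014978) = Add(2553938, Mul(Rational(92140, 93), Pow(31, Rational(1, 2))))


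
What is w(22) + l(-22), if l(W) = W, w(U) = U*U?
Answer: 462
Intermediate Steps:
w(U) = U**2
w(22) + l(-22) = 22**2 - 22 = 484 - 22 = 462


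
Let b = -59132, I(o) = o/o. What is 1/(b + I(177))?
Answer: -1/59131 ≈ -1.6912e-5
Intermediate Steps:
I(o) = 1
1/(b + I(177)) = 1/(-59132 + 1) = 1/(-59131) = -1/59131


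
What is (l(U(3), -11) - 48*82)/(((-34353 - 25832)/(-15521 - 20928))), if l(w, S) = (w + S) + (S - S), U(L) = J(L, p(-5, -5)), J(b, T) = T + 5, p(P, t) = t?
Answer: -143864203/60185 ≈ -2390.4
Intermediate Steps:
J(b, T) = 5 + T
U(L) = 0 (U(L) = 5 - 5 = 0)
l(w, S) = S + w (l(w, S) = (S + w) + 0 = S + w)
(l(U(3), -11) - 48*82)/(((-34353 - 25832)/(-15521 - 20928))) = ((-11 + 0) - 48*82)/(((-34353 - 25832)/(-15521 - 20928))) = (-11 - 3936)/((-60185/(-36449))) = -3947/((-60185*(-1/36449))) = -3947/60185/36449 = -3947*36449/60185 = -143864203/60185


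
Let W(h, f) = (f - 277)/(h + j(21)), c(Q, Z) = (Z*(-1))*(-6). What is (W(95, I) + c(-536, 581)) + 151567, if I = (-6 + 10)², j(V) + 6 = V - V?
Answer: 13799456/89 ≈ 1.5505e+5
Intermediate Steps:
j(V) = -6 (j(V) = -6 + (V - V) = -6 + 0 = -6)
I = 16 (I = 4² = 16)
c(Q, Z) = 6*Z (c(Q, Z) = -Z*(-6) = 6*Z)
W(h, f) = (-277 + f)/(-6 + h) (W(h, f) = (f - 277)/(h - 6) = (-277 + f)/(-6 + h))
(W(95, I) + c(-536, 581)) + 151567 = ((-277 + 16)/(-6 + 95) + 6*581) + 151567 = (-261/89 + 3486) + 151567 = 309993/89 + 151567 = 13799456/89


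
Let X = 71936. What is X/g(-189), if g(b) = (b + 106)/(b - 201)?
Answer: 28055040/83 ≈ 3.3801e+5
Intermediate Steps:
g(b) = (106 + b)/(-201 + b)
X/g(-189) = 71936/(((106 - 189)/(-201 - 189))) = 71936/((-83/(-390))) = 71936/((-1/390*(-83))) = 71936/(83/390) = 71936*(390/83) = 28055040/83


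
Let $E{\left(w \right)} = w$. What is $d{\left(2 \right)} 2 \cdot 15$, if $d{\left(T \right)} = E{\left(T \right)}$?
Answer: $60$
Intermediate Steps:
$d{\left(T \right)} = T$
$d{\left(2 \right)} 2 \cdot 15 = 2 \cdot 2 \cdot 15 = 4 \cdot 15 = 60$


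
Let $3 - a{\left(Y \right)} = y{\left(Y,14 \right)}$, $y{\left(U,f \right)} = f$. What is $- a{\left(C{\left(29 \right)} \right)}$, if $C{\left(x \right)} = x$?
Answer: $11$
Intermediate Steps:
$a{\left(Y \right)} = -11$ ($a{\left(Y \right)} = 3 - 14 = -11$)
$- a{\left(C{\left(29 \right)} \right)} = \left(-1\right) \left(-11\right) = 11$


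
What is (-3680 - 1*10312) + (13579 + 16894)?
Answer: 16481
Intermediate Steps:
(-3680 - 1*10312) + (13579 + 16894) = (-3680 - 10312) + 30473 = -13992 + 30473 = 16481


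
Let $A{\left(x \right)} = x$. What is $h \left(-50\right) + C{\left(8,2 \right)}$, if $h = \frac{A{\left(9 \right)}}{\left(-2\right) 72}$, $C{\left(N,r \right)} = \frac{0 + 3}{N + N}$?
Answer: $\frac{53}{16} \approx 3.3125$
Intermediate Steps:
$C{\left(N,r \right)} = \frac{3}{2 N}$
$h = - \frac{1}{16}$ ($h = \frac{9}{\left(-2\right) 72} = \frac{9}{-144} = 9 \left(- \frac{1}{144}\right) = - \frac{1}{16} \approx -0.0625$)
$h \left(-50\right) + C{\left(8,2 \right)} = \left(- \frac{1}{16}\right) \left(-50\right) + \frac{3}{2 \cdot 8} = \frac{25}{8} + \frac{3}{2} \cdot \frac{1}{8} = \frac{25}{8} + \frac{3}{16} = \frac{53}{16}$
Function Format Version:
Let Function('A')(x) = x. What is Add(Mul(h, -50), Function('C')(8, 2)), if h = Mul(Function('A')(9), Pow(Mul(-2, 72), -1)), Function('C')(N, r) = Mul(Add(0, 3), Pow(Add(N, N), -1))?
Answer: Rational(53, 16) ≈ 3.3125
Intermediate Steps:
Function('C')(N, r) = Mul(Rational(3, 2), Pow(N, -1)) (Function('C')(N, r) = Mul(3, Pow(Mul(2, N), -1)) = Mul(3, Mul(Rational(1, 2), Pow(N, -1))) = Mul(Rational(3, 2), Pow(N, -1)))
h = Rational(-1, 16) (h = Mul(9, Pow(Mul(-2, 72), -1)) = Mul(9, Pow(-144, -1)) = Mul(9, Rational(-1, 144)) = Rational(-1, 16) ≈ -0.062500)
Add(Mul(h, -50), Function('C')(8, 2)) = Add(Mul(Rational(-1, 16), -50), Mul(Rational(3, 2), Pow(8, -1))) = Add(Rational(25, 8), Mul(Rational(3, 2), Rational(1, 8))) = Add(Rational(25, 8), Rational(3, 16)) = Rational(53, 16)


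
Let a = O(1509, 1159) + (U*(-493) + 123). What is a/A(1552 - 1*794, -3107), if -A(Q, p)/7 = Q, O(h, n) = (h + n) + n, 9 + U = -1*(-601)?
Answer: 143953/2653 ≈ 54.260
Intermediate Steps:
U = 592 (U = -9 - 1*(-601) = -9 + 601 = 592)
O(h, n) = h + 2*n
A(Q, p) = -7*Q
a = -287906 (a = (1509 + 2*1159) + (592*(-493) + 123) = (1509 + 2318) + (-291856 + 123) = 3827 - 291733 = -287906)
a/A(1552 - 1*794, -3107) = -287906*(-1/(7*(1552 - 1*794))) = -287906*(-1/(7*(1552 - 794))) = -287906/((-7*758)) = -287906/(-5306) = -287906*(-1/5306) = 143953/2653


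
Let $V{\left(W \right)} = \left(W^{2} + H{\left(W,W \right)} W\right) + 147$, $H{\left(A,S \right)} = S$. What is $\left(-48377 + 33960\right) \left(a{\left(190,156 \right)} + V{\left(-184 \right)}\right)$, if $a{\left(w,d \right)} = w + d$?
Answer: $-983311485$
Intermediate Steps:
$a{\left(w,d \right)} = d + w$
$V{\left(W \right)} = 147 + 2 W^{2}$ ($V{\left(W \right)} = \left(W^{2} + W W\right) + 147 = \left(W^{2} + W^{2}\right) + 147 = 2 W^{2} + 147 = 147 + 2 W^{2}$)
$\left(-48377 + 33960\right) \left(a{\left(190,156 \right)} + V{\left(-184 \right)}\right) = \left(-48377 + 33960\right) \left(\left(156 + 190\right) + \left(147 + 2 \left(-184\right)^{2}\right)\right) = - 14417 \left(346 + \left(147 + 2 \cdot 33856\right)\right) = - 14417 \left(346 + \left(147 + 67712\right)\right) = - 14417 \left(346 + 67859\right) = \left(-14417\right) 68205 = -983311485$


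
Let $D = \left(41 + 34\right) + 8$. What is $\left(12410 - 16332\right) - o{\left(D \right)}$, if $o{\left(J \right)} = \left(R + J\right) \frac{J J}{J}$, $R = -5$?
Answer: $-10396$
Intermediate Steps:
$D = 83$ ($D = 75 + 8 = 83$)
$o{\left(J \right)} = J \left(-5 + J\right)$ ($o{\left(J \right)} = \left(-5 + J\right) \frac{J J}{J} = \left(-5 + J\right) \frac{J^{2}}{J} = \left(-5 + J\right) J = J \left(-5 + J\right)$)
$\left(12410 - 16332\right) - o{\left(D \right)} = \left(12410 - 16332\right) - 83 \left(-5 + 83\right) = -3922 - 83 \cdot 78 = -3922 - 6474 = -10396$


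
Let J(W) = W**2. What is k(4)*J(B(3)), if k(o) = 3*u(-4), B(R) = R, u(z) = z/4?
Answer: -27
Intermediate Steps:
u(z) = z/4 (u(z) = z*(1/4) = z/4)
k(o) = -3 (k(o) = 3*((1/4)*(-4)) = 3*(-1) = -3)
k(4)*J(B(3)) = -3*3**2 = -3*9 = -27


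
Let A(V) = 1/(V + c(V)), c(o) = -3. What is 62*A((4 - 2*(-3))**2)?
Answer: 62/97 ≈ 0.63918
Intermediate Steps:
A(V) = 1/(-3 + V) (A(V) = 1/(V - 3) = 1/(-3 + V))
62*A((4 - 2*(-3))**2) = 62/(-3 + (4 - 2*(-3))**2) = 62/(-3 + (4 + 6)**2) = 62/(-3 + 10**2) = 62/(-3 + 100) = 62/97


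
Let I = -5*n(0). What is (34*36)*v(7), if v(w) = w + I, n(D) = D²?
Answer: 8568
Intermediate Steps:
I = 0 (I = -5*0² = -5*0 = 0)
v(w) = w (v(w) = w + 0 = w)
(34*36)*v(7) = (34*36)*7 = 1224*7 = 8568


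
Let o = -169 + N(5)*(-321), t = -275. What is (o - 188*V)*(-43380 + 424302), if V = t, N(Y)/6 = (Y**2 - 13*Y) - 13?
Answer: 58513047498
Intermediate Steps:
N(Y) = -78 - 78*Y + 6*Y**2 (N(Y) = 6*((Y**2 - 13*Y) - 13) = 6*(-13 + Y**2 - 13*Y) = -78 - 78*Y + 6*Y**2)
V = -275
o = 101909 (o = -169 + (-78 - 78*5 + 6*5**2)*(-321) = -169 + (-78 - 390 + 6*25)*(-321) = -169 + (-78 - 390 + 150)*(-321) = -169 - 318*(-321) = -169 + 102078 = 101909)
(o - 188*V)*(-43380 + 424302) = (101909 - 188*(-275))*(-43380 + 424302) = (101909 + 51700)*380922 = 153609*380922 = 58513047498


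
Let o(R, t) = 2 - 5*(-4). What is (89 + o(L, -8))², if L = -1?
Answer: 12321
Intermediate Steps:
o(R, t) = 22 (o(R, t) = 2 + 20 = 22)
(89 + o(L, -8))² = (89 + 22)² = 111² = 12321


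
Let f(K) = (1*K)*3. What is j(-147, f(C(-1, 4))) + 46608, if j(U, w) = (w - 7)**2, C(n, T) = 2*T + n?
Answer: 46804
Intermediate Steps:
C(n, T) = n + 2*T
f(K) = 3*K (f(K) = K*3 = 3*K)
j(U, w) = (-7 + w)**2
j(-147, f(C(-1, 4))) + 46608 = (-7 + 3*(-1 + 2*4))**2 + 46608 = (-7 + 3*(-1 + 8))**2 + 46608 = (-7 + 3*7)**2 + 46608 = (-7 + 21)**2 + 46608 = 14**2 + 46608 = 196 + 46608 = 46804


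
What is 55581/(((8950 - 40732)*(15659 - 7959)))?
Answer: -18527/81573800 ≈ -0.00022712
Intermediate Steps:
55581/(((8950 - 40732)*(15659 - 7959))) = 55581/((-31782*7700)) = 55581/(-244721400) = 55581*(-1/244721400) = -18527/81573800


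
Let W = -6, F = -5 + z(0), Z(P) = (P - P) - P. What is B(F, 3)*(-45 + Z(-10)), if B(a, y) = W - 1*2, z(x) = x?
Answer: 280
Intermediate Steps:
Z(P) = -P (Z(P) = 0 - P = -P)
F = -5 (F = -5 + 0 = -5)
B(a, y) = -8 (B(a, y) = -6 - 1*2 = -6 - 2 = -8)
B(F, 3)*(-45 + Z(-10)) = -8*(-45 - 1*(-10)) = -8*(-45 + 10) = -8*(-35) = 280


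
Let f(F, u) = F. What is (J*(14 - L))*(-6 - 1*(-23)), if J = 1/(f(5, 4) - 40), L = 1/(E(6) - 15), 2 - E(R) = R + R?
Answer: -5967/875 ≈ -6.8194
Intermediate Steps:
E(R) = 2 - 2*R (E(R) = 2 - (R + R) = 2 - 2*R)
L = -1/25 (L = 1/((2 - 2*6) - 15) = 1/((2 - 12) - 15) = 1/(-10 - 15) = 1/(-25) = -1/25 ≈ -0.040000)
J = -1/35 (J = 1/(5 - 40) = 1/(-35) = -1/35 ≈ -0.028571)
(J*(14 - L))*(-6 - 1*(-23)) = (-(14 - 1*(-1/25))/35)*(-6 - 1*(-23)) = (-(14 + 1/25)/35)*(-6 + 23) = -1/35*351/25*17 = -351/875*17 = -5967/875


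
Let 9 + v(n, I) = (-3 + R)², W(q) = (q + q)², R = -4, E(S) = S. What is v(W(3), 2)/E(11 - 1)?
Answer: 4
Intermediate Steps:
W(q) = 4*q² (W(q) = (2*q)² = 4*q²)
v(n, I) = 40 (v(n, I) = -9 + (-3 - 4)² = -9 + (-7)² = -9 + 49 = 40)
v(W(3), 2)/E(11 - 1) = 40/(11 - 1) = 40/10 = 40*(⅒) = 4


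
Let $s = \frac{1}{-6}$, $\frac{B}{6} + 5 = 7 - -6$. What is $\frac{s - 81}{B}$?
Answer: $- \frac{487}{288} \approx -1.691$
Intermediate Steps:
$B = 48$ ($B = -30 + 6 \left(7 - -6\right) = -30 + 6 \left(7 + 6\right) = -30 + 6 \cdot 13 = -30 + 78 = 48$)
$s = - \frac{1}{6} \approx -0.16667$
$\frac{s - 81}{B} = \frac{- \frac{1}{6} - 81}{48} = \left(- \frac{487}{6}\right) \frac{1}{48} = - \frac{487}{288}$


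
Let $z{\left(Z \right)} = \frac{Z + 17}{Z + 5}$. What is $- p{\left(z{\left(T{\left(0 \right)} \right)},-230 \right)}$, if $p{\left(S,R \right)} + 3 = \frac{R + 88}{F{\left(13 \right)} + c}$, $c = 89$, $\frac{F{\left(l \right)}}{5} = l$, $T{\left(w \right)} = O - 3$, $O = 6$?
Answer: $\frac{302}{77} \approx 3.9221$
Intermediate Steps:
$T{\left(w \right)} = 3$ ($T{\left(w \right)} = 6 - 3 = 3$)
$F{\left(l \right)} = 5 l$
$z{\left(Z \right)} = \frac{17 + Z}{5 + Z}$
$p{\left(S,R \right)} = - \frac{17}{7} + \frac{R}{154}$ ($p{\left(S,R \right)} = -3 + \frac{R + 88}{5 \cdot 13 + 89} = -3 + \frac{88 + R}{65 + 89} = -3 + \frac{88 + R}{154} = -3 + \left(88 + R\right) \frac{1}{154} = -3 + \left(\frac{4}{7} + \frac{R}{154}\right) = - \frac{17}{7} + \frac{R}{154}$)
$- p{\left(z{\left(T{\left(0 \right)} \right)},-230 \right)} = - (- \frac{17}{7} + \frac{1}{154} \left(-230\right)) = - (- \frac{17}{7} - \frac{115}{77}) = \left(-1\right) \left(- \frac{302}{77}\right) = \frac{302}{77}$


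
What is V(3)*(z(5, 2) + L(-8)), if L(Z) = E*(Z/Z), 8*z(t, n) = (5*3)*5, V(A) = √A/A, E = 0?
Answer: 25*√3/8 ≈ 5.4127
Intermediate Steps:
V(A) = A^(-½)
z(t, n) = 75/8 (z(t, n) = ((5*3)*5)/8 = (15*5)/8 = (⅛)*75 = 75/8)
L(Z) = 0 (L(Z) = 0*(Z/Z) = 0*1 = 0)
V(3)*(z(5, 2) + L(-8)) = (75/8 + 0)/√3 = (√3/3)*(75/8) = 25*√3/8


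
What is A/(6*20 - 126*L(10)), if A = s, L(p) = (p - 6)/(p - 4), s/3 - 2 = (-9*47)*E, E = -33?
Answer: 13961/12 ≈ 1163.4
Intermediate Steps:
s = 41883 (s = 6 + 3*(-9*47*(-33)) = 6 + 3*(-423*(-33)) = 6 + 3*13959 = 6 + 41877 = 41883)
L(p) = (-6 + p)/(-4 + p)
A = 41883
A/(6*20 - 126*L(10)) = 41883/(6*20 - 126*(-6 + 10)/(-4 + 10)) = 41883/(120 - 126*4/6) = 41883/(120 - 21*4) = 41883/(120 - 126*⅔) = 41883/(120 - 84) = 41883/36 = 41883*(1/36) = 13961/12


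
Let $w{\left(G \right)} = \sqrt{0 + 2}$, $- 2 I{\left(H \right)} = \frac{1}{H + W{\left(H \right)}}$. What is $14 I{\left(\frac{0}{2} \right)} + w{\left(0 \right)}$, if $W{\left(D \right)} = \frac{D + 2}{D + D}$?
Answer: $\sqrt{2} \approx 1.4142$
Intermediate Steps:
$W{\left(D \right)} = \frac{2 + D}{2 D}$
$I{\left(H \right)} = - \frac{1}{2 \left(H + \frac{2 + H}{2 H}\right)}$
$w{\left(G \right)} = \sqrt{2}$
$14 I{\left(\frac{0}{2} \right)} + w{\left(0 \right)} = 14 \left(- \frac{0 \cdot \frac{1}{2}}{2 + \frac{0}{2} + 2 \left(\frac{0}{2}\right)^{2}}\right) + \sqrt{2} = 14 \left(- \frac{0 \cdot \frac{1}{2}}{2 + 0 \cdot \frac{1}{2} + 2 \left(0 \cdot \frac{1}{2}\right)^{2}}\right) + \sqrt{2} = 14 \left(\left(-1\right) 0 \frac{1}{2 + 0 + 2 \cdot 0^{2}}\right) + \sqrt{2} = 14 \left(\left(-1\right) 0 \frac{1}{2 + 0 + 2 \cdot 0}\right) + \sqrt{2} = 14 \left(\left(-1\right) 0 \frac{1}{2 + 0 + 0}\right) + \sqrt{2} = 14 \left(\left(-1\right) 0 \cdot \frac{1}{2}\right) + \sqrt{2} = 14 \cdot 0 + \sqrt{2} = 0 + \sqrt{2} = \sqrt{2}$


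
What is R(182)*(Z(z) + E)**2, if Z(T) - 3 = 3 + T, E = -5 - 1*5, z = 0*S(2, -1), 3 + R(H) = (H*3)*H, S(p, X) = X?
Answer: 1589904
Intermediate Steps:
R(H) = -3 + 3*H**2 (R(H) = -3 + (H*3)*H = -3 + (3*H)*H = -3 + 3*H**2)
z = 0 (z = 0*(-1) = 0)
E = -10 (E = -5 - 5 = -10)
Z(T) = 6 + T (Z(T) = 3 + (3 + T) = 6 + T)
R(182)*(Z(z) + E)**2 = (-3 + 3*182**2)*((6 + 0) - 10)**2 = (-3 + 3*33124)*(6 - 10)**2 = (-3 + 99372)*(-4)**2 = 99369*16 = 1589904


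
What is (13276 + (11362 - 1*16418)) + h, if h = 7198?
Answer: 15418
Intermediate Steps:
(13276 + (11362 - 1*16418)) + h = (13276 + (11362 - 1*16418)) + 7198 = (13276 + (11362 - 16418)) + 7198 = (13276 - 5056) + 7198 = 8220 + 7198 = 15418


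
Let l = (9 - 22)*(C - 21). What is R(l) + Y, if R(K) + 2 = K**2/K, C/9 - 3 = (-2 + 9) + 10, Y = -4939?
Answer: -7008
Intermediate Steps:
C = 180 (C = 27 + 9*((-2 + 9) + 10) = 27 + 9*(7 + 10) = 27 + 9*17 = 27 + 153 = 180)
l = -2067 (l = (9 - 22)*(180 - 21) = -13*159 = -2067)
R(K) = -2 + K (R(K) = -2 + K**2/K = -2 + K)
R(l) + Y = (-2 - 2067) - 4939 = -2069 - 4939 = -7008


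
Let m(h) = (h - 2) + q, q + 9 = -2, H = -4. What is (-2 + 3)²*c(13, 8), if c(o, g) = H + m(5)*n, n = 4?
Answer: -36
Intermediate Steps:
q = -11 (q = -9 - 2 = -11)
m(h) = -13 + h (m(h) = (h - 2) - 11 = (-2 + h) - 11 = -13 + h)
c(o, g) = -36 (c(o, g) = -4 + (-13 + 5)*4 = -4 - 8*4 = -4 - 32 = -36)
(-2 + 3)²*c(13, 8) = (-2 + 3)²*(-36) = 1²*(-36) = 1*(-36) = -36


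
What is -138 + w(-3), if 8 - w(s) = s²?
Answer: -139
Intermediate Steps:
w(s) = 8 - s²
-138 + w(-3) = -138 + (8 - 1*(-3)²) = -138 + (8 - 1*9) = -138 + (8 - 9) = -138 - 1 = -139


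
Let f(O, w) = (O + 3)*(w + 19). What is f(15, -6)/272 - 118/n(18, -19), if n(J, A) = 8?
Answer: -1889/136 ≈ -13.890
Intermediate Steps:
f(O, w) = (3 + O)*(19 + w)
f(15, -6)/272 - 118/n(18, -19) = (57 + 3*(-6) + 19*15 + 15*(-6))/272 - 118/8 = (57 - 18 + 285 - 90)*(1/272) - 118*⅛ = 234*(1/272) - 59/4 = 117/136 - 59/4 = -1889/136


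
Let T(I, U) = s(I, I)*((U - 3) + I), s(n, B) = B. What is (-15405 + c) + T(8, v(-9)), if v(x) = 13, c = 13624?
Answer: -1637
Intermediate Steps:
T(I, U) = I*(-3 + I + U) (T(I, U) = I*((U - 3) + I) = I*((-3 + U) + I) = I*(-3 + I + U))
(-15405 + c) + T(8, v(-9)) = (-15405 + 13624) + 8*(-3 + 8 + 13) = -1781 + 8*18 = -1781 + 144 = -1637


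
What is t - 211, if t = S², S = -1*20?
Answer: 189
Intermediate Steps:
S = -20
t = 400 (t = (-20)² = 400)
t - 211 = 400 - 211 = 189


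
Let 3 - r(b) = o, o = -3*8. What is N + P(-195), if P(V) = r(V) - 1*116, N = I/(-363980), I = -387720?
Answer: -1600325/18199 ≈ -87.935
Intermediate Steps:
o = -24
N = 19386/18199 (N = -387720/(-363980) = -387720*(-1/363980) = 19386/18199 ≈ 1.0652)
r(b) = 27 (r(b) = 3 - 1*(-24) = 3 + 24 = 27)
P(V) = -89 (P(V) = 27 - 1*116 = 27 - 116 = -89)
N + P(-195) = 19386/18199 - 89 = -1600325/18199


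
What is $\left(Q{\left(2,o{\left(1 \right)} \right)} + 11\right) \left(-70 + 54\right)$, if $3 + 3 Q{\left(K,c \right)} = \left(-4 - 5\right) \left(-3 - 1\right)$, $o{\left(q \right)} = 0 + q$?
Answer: $-352$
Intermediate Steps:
$o{\left(q \right)} = q$
$Q{\left(K,c \right)} = 11$ ($Q{\left(K,c \right)} = -1 + \frac{\left(-4 - 5\right) \left(-3 - 1\right)}{3} = -1 + \frac{\left(-9\right) \left(-4\right)}{3} = -1 + \frac{1}{3} \cdot 36 = -1 + 12 = 11$)
$\left(Q{\left(2,o{\left(1 \right)} \right)} + 11\right) \left(-70 + 54\right) = \left(11 + 11\right) \left(-70 + 54\right) = 22 \left(-16\right) = -352$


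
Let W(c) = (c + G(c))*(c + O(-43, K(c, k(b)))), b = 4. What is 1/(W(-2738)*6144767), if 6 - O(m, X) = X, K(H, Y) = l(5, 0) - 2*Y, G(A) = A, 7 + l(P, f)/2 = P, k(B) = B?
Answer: 1/91524583930240 ≈ 1.0926e-14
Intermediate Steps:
l(P, f) = -14 + 2*P
K(H, Y) = -4 - 2*Y (K(H, Y) = (-14 + 2*5) - 2*Y = (-14 + 10) - 2*Y = -4 - 2*Y)
O(m, X) = 6 - X
W(c) = 2*c*(18 + c) (W(c) = (c + c)*(c + (6 - (-4 - 2*4))) = (2*c)*(c + (6 - (-4 - 8))) = (2*c)*(c + (6 - 1*(-12))) = (2*c)*(c + (6 + 12)) = (2*c)*(c + 18) = (2*c)*(18 + c) = 2*c*(18 + c))
1/(W(-2738)*6144767) = 1/((2*(-2738)*(18 - 2738))*6144767) = (1/6144767)/(2*(-2738)*(-2720)) = (1/6144767)/14894720 = (1/14894720)*(1/6144767) = 1/91524583930240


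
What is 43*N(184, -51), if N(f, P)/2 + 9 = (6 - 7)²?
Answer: -688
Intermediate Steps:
N(f, P) = -16 (N(f, P) = -18 + 2*(6 - 7)² = -18 + 2*(-1)² = -18 + 2*1 = -18 + 2 = -16)
43*N(184, -51) = 43*(-16) = -688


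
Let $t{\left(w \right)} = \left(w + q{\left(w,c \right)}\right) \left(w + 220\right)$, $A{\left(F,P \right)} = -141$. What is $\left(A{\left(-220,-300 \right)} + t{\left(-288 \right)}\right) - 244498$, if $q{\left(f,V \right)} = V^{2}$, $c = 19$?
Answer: $-249603$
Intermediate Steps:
$t{\left(w \right)} = \left(220 + w\right) \left(361 + w\right)$ ($t{\left(w \right)} = \left(w + 19^{2}\right) \left(w + 220\right) = \left(w + 361\right) \left(220 + w\right) = \left(361 + w\right) \left(220 + w\right) = \left(220 + w\right) \left(361 + w\right)$)
$\left(A{\left(-220,-300 \right)} + t{\left(-288 \right)}\right) - 244498 = \left(-141 + \left(79420 + \left(-288\right)^{2} + 581 \left(-288\right)\right)\right) - 244498 = \left(-141 + \left(79420 + 82944 - 167328\right)\right) - 244498 = \left(-141 - 4964\right) - 244498 = -5105 - 244498 = -249603$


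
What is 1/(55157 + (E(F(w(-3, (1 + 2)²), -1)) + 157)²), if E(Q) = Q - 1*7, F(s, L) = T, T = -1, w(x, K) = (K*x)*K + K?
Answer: 1/77358 ≈ 1.2927e-5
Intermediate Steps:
w(x, K) = K + x*K² (w(x, K) = x*K² + K = K + x*K²)
F(s, L) = -1
E(Q) = -7 + Q (E(Q) = Q - 7 = -7 + Q)
1/(55157 + (E(F(w(-3, (1 + 2)²), -1)) + 157)²) = 1/(55157 + ((-7 - 1) + 157)²) = 1/(55157 + (-8 + 157)²) = 1/(55157 + 149²) = 1/(55157 + 22201) = 1/77358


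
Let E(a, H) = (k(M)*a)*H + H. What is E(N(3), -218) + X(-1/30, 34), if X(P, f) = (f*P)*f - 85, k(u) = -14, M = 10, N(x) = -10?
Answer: -462923/15 ≈ -30862.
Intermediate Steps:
X(P, f) = -85 + P*f² (X(P, f) = (P*f)*f - 85 = P*f² - 85 = -85 + P*f²)
E(a, H) = H - 14*H*a (E(a, H) = (-14*a)*H + H = -14*H*a + H = H - 14*H*a)
E(N(3), -218) + X(-1/30, 34) = -218*(1 - 14*(-10)) + (-85 - 1/30*34²) = -218*(1 + 140) + (-85 - 1*1/30*1156) = -218*141 + (-85 - 1/30*1156) = -30738 + (-85 - 578/15) = -30738 - 1853/15 = -462923/15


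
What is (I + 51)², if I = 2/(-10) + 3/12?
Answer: 1042441/400 ≈ 2606.1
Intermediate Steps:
I = 1/20 (I = 2*(-⅒) + 3*(1/12) = -⅕ + ¼ = 1/20 ≈ 0.050000)
(I + 51)² = (1/20 + 51)² = (1021/20)² = 1042441/400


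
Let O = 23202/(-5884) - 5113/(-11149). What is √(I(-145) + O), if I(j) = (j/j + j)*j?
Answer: √22460280579403301446/32800358 ≈ 144.49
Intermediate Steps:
O = -114297103/32800358 (O = 23202*(-1/5884) - 5113*(-1/11149) = -11601/2942 + 5113/11149 = -114297103/32800358 ≈ -3.4846)
I(j) = j*(1 + j) (I(j) = (1 + j)*j = j*(1 + j))
√(I(-145) + O) = √(-145*(1 - 145) - 114297103/32800358) = √(-145*(-144) - 114297103/32800358) = √(20880 - 114297103/32800358) = √(684757177937/32800358) = √22460280579403301446/32800358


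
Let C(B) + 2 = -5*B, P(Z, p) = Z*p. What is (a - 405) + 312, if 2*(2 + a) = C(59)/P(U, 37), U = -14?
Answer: -98123/1036 ≈ -94.713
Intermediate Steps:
C(B) = -2 - 5*B
a = -1775/1036 (a = -2 + ((-2 - 5*59)/((-14*37)))/2 = -2 + ((-2 - 295)/(-518))/2 = -2 + (-297*(-1/518))/2 = -2 + (½)*(297/518) = -2 + 297/1036 = -1775/1036 ≈ -1.7133)
(a - 405) + 312 = (-1775/1036 - 405) + 312 = -421355/1036 + 312 = -98123/1036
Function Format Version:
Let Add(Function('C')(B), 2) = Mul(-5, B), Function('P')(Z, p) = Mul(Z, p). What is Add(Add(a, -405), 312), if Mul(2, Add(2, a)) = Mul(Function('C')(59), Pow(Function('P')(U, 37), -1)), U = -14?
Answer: Rational(-98123, 1036) ≈ -94.713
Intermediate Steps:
Function('C')(B) = Add(-2, Mul(-5, B))
a = Rational(-1775, 1036) (a = Add(-2, Mul(Rational(1, 2), Mul(Add(-2, Mul(-5, 59)), Pow(Mul(-14, 37), -1)))) = Add(-2, Mul(Rational(1, 2), Mul(Add(-2, -295), Pow(-518, -1)))) = Add(-2, Mul(Rational(1, 2), Mul(-297, Rational(-1, 518)))) = Add(-2, Mul(Rational(1, 2), Rational(297, 518))) = Add(-2, Rational(297, 1036)) = Rational(-1775, 1036) ≈ -1.7133)
Add(Add(a, -405), 312) = Add(Add(Rational(-1775, 1036), -405), 312) = Add(Rational(-421355, 1036), 312) = Rational(-98123, 1036)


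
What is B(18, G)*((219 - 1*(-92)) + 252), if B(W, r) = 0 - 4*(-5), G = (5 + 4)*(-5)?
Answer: 11260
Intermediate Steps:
G = -45 (G = 9*(-5) = -45)
B(W, r) = 20 (B(W, r) = 0 + 20 = 20)
B(18, G)*((219 - 1*(-92)) + 252) = 20*((219 - 1*(-92)) + 252) = 20*((219 + 92) + 252) = 20*(311 + 252) = 20*563 = 11260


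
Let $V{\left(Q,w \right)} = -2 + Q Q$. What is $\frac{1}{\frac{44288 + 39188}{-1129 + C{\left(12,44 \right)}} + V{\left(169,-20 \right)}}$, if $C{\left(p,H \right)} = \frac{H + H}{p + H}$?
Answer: $\frac{1973}{56200824} \approx 3.5106 \cdot 10^{-5}$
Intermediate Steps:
$V{\left(Q,w \right)} = -2 + Q^{2}$
$C{\left(p,H \right)} = \frac{2 H}{H + p}$
$\frac{1}{\frac{44288 + 39188}{-1129 + C{\left(12,44 \right)}} + V{\left(169,-20 \right)}} = \frac{1}{\frac{44288 + 39188}{-1129 + 2 \cdot 44 \frac{1}{44 + 12}} - \left(2 - 169^{2}\right)} = \frac{1}{\frac{83476}{-1129 + 2 \cdot 44 \cdot \frac{1}{56}} + \left(-2 + 28561\right)} = \frac{1}{\frac{83476}{-1129 + 2 \cdot 44 \cdot \frac{1}{56}} + 28559} = \frac{1}{\frac{83476}{-1129 + \frac{11}{7}} + 28559} = \frac{1}{\frac{83476}{- \frac{7892}{7}} + 28559} = \frac{1}{83476 \left(- \frac{7}{7892}\right) + 28559} = \frac{1}{- \frac{146083}{1973} + 28559} = \frac{1}{\frac{56200824}{1973}} = \frac{1973}{56200824}$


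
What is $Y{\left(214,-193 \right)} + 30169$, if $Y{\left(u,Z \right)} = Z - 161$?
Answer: $29815$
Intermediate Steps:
$Y{\left(u,Z \right)} = -161 + Z$
$Y{\left(214,-193 \right)} + 30169 = \left(-161 - 193\right) + 30169 = -354 + 30169 = 29815$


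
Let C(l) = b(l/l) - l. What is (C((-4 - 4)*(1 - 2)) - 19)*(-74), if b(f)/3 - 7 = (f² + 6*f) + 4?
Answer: -1998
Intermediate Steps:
b(f) = 33 + 3*f² + 18*f (b(f) = 21 + 3*((f² + 6*f) + 4) = 21 + 3*(4 + f² + 6*f) = 21 + (12 + 3*f² + 18*f) = 33 + 3*f² + 18*f)
C(l) = 54 - l (C(l) = (33 + 3*(l/l)² + 18*(l/l)) - l = (33 + 3*1² + 18*1) - l = (33 + 3*1 + 18) - l = (33 + 3 + 18) - l = 54 - l)
(C((-4 - 4)*(1 - 2)) - 19)*(-74) = ((54 - (-4 - 4)*(1 - 2)) - 19)*(-74) = ((54 - (-8)*(-1)) - 19)*(-74) = ((54 - 1*8) - 19)*(-74) = ((54 - 8) - 19)*(-74) = (46 - 19)*(-74) = 27*(-74) = -1998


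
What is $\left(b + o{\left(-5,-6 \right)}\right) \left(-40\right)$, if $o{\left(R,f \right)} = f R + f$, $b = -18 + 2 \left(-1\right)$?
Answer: $-160$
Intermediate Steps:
$b = -20$ ($b = -18 - 2 = -20$)
$o{\left(R,f \right)} = f + R f$ ($o{\left(R,f \right)} = R f + f = f + R f$)
$\left(b + o{\left(-5,-6 \right)}\right) \left(-40\right) = \left(-20 - 6 \left(1 - 5\right)\right) \left(-40\right) = \left(-20 - -24\right) \left(-40\right) = \left(-20 + 24\right) \left(-40\right) = 4 \left(-40\right) = -160$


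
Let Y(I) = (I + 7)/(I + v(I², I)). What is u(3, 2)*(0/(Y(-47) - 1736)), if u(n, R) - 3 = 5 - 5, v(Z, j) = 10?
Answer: 0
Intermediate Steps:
Y(I) = (7 + I)/(10 + I) (Y(I) = (I + 7)/(I + 10) = (7 + I)/(10 + I))
u(n, R) = 3 (u(n, R) = 3 + (5 - 5) = 3 + 0 = 3)
u(3, 2)*(0/(Y(-47) - 1736)) = 3*(0/((7 - 47)/(10 - 47) - 1736)) = 3*(0/(-40/(-37) - 1736)) = 3*(0/(-1/37*(-40) - 1736)) = 3*(0/(40/37 - 1736)) = 3*(0/(-64192/37)) = 3*(0*(-37/64192)) = 3*0 = 0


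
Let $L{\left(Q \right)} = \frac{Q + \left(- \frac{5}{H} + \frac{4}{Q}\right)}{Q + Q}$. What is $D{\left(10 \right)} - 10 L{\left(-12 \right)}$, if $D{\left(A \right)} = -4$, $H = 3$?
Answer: $- \frac{59}{6} \approx -9.8333$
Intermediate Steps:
$L{\left(Q \right)} = \frac{- \frac{5}{3} + Q + \frac{4}{Q}}{2 Q}$ ($L{\left(Q \right)} = \frac{Q + \left(- \frac{5}{3} + \frac{4}{Q}\right)}{Q + Q} = \frac{Q + \left(\left(-5\right) \frac{1}{3} + \frac{4}{Q}\right)}{2 Q} = \left(Q - \left(\frac{5}{3} - \frac{4}{Q}\right)\right) \frac{1}{2 Q} = \left(- \frac{5}{3} + Q + \frac{4}{Q}\right) \frac{1}{2 Q} = \frac{- \frac{5}{3} + Q + \frac{4}{Q}}{2 Q}$)
$D{\left(10 \right)} - 10 L{\left(-12 \right)} = -4 - 10 \left(\frac{1}{2} + \frac{2}{144} - \frac{5}{6 \left(-12\right)}\right) = -4 - 10 \left(\frac{1}{2} + 2 \cdot \frac{1}{144} - - \frac{5}{72}\right) = -4 - 10 \left(\frac{1}{2} + \frac{1}{72} + \frac{5}{72}\right) = -4 - \frac{35}{6} = - \frac{59}{6}$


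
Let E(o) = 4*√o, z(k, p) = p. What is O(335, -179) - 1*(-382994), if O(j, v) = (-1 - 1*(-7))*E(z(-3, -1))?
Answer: 382994 + 24*I ≈ 3.8299e+5 + 24.0*I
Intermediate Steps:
O(j, v) = 24*I (O(j, v) = (-1 - 1*(-7))*(4*√(-1)) = (-1 + 7)*(4*I) = 6*(4*I) = 24*I)
O(335, -179) - 1*(-382994) = 24*I - 1*(-382994) = 24*I + 382994 = 382994 + 24*I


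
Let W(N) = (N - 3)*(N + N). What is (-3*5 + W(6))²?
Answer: 441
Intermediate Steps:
W(N) = 2*N*(-3 + N) (W(N) = (-3 + N)*(2*N) = 2*N*(-3 + N))
(-3*5 + W(6))² = (-3*5 + 2*6*(-3 + 6))² = (-15 + 2*6*3)² = (-15 + 36)² = 21² = 441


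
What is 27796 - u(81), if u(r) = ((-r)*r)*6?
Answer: 67162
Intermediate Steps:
u(r) = -6*r² (u(r) = -r²*6 = -6*r²)
27796 - u(81) = 27796 - (-6)*81² = 27796 - (-6)*6561 = 27796 - 1*(-39366) = 27796 + 39366 = 67162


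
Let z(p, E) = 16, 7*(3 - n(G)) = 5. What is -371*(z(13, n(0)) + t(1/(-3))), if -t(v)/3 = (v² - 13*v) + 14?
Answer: 43778/3 ≈ 14593.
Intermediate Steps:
t(v) = -42 - 3*v² + 39*v (t(v) = -3*((v² - 13*v) + 14) = -3*(14 + v² - 13*v) = -42 - 3*v² + 39*v)
n(G) = 16/7 (n(G) = 3 - ⅐*5 = 3 - 5/7 = 16/7)
-371*(z(13, n(0)) + t(1/(-3))) = -371*(16 + (-42 - 3*(1/(-3))² + 39/(-3))) = -371*(16 + (-42 - 3*(-⅓)² + 39*(-⅓))) = -371*(16 + (-42 - 3*⅑ - 13)) = -371*(16 + (-42 - ⅓ - 13)) = -371*(16 - 166/3) = -371*(-118/3) = 43778/3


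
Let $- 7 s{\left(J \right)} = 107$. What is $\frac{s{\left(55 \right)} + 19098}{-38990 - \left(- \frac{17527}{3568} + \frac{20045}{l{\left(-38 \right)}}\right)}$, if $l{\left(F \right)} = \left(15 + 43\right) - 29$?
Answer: $- \frac{13821686288}{28737698899} \approx -0.48096$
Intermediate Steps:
$l{\left(F \right)} = 29$ ($l{\left(F \right)} = 58 - 29 = 29$)
$s{\left(J \right)} = - \frac{107}{7}$ ($s{\left(J \right)} = \left(- \frac{1}{7}\right) 107 = - \frac{107}{7}$)
$\frac{s{\left(55 \right)} + 19098}{-38990 - \left(- \frac{17527}{3568} + \frac{20045}{l{\left(-38 \right)}}\right)} = \frac{- \frac{107}{7} + 19098}{-38990 - \left(- \frac{17527}{3568} + \frac{20045}{29}\right)} = \frac{133579}{7 \left(-38990 - \frac{71012277}{103472}\right)} = \frac{133579}{7 \left(- \frac{4105385557}{103472}\right)} = \frac{133579}{7} \left(- \frac{103472}{4105385557}\right) = - \frac{13821686288}{28737698899}$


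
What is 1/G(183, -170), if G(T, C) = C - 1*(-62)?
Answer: -1/108 ≈ -0.0092593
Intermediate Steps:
G(T, C) = 62 + C (G(T, C) = C + 62 = 62 + C)
1/G(183, -170) = 1/(62 - 170) = 1/(-108) = -1/108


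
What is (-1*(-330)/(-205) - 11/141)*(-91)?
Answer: 887887/5781 ≈ 153.59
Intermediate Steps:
(-1*(-330)/(-205) - 11/141)*(-91) = (330*(-1/205) - 11*1/141)*(-91) = (-66/41 - 11/141)*(-91) = -9757/5781*(-91) = 887887/5781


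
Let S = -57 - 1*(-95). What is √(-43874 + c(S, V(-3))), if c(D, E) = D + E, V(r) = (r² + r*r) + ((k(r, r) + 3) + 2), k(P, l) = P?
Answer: 2*I*√10954 ≈ 209.32*I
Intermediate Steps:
S = 38 (S = -57 + 95 = 38)
V(r) = 5 + r + 2*r² (V(r) = (r² + r*r) + ((r + 3) + 2) = (r² + r²) + ((3 + r) + 2) = 2*r² + (5 + r) = 5 + r + 2*r²)
√(-43874 + c(S, V(-3))) = √(-43874 + (38 + (5 - 3 + 2*(-3)²))) = √(-43874 + (38 + (5 - 3 + 2*9))) = √(-43874 + (38 + (5 - 3 + 18))) = √(-43874 + (38 + 20)) = √(-43874 + 58) = √(-43816) = 2*I*√10954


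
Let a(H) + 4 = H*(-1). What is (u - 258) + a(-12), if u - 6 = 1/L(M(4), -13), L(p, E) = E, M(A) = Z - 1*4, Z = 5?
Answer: -3173/13 ≈ -244.08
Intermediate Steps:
M(A) = 1 (M(A) = 5 - 1*4 = 5 - 4 = 1)
a(H) = -4 - H (a(H) = -4 + H*(-1) = -4 - H)
u = 77/13 (u = 6 + 1/(-13) = 6 - 1/13 = 77/13 ≈ 5.9231)
(u - 258) + a(-12) = (77/13 - 258) + (-4 - 1*(-12)) = -3277/13 + (-4 + 12) = -3277/13 + 8 = -3173/13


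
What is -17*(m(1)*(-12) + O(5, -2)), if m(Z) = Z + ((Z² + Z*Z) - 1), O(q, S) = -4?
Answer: 476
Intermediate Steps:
m(Z) = -1 + Z + 2*Z² (m(Z) = Z + ((Z² + Z²) - 1) = Z + (2*Z² - 1) = Z + (-1 + 2*Z²) = -1 + Z + 2*Z²)
-17*(m(1)*(-12) + O(5, -2)) = -17*((-1 + 1 + 2*1²)*(-12) - 4) = -17*((-1 + 1 + 2*1)*(-12) - 4) = -17*((-1 + 1 + 2)*(-12) - 4) = -17*(2*(-12) - 4) = -17*(-24 - 4) = -17*(-28) = 476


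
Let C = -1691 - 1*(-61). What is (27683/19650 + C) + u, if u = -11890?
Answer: -265640317/19650 ≈ -13519.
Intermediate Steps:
C = -1630 (C = -1691 + 61 = -1630)
(27683/19650 + C) + u = (27683/19650 - 1630) - 11890 = -32001817/19650 - 11890 = -265640317/19650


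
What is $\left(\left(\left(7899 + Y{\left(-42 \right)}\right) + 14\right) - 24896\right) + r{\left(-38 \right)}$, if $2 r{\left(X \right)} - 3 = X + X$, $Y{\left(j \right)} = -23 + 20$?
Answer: $- \frac{34045}{2} \approx -17023.0$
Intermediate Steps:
$Y{\left(j \right)} = -3$
$r{\left(X \right)} = \frac{3}{2} + X$ ($r{\left(X \right)} = \frac{3}{2} + \frac{X + X}{2} = \frac{3}{2} + \frac{2 X}{2} = \frac{3}{2} + X$)
$\left(\left(\left(7899 + Y{\left(-42 \right)}\right) + 14\right) - 24896\right) + r{\left(-38 \right)} = \left(\left(\left(7899 - 3\right) + 14\right) - 24896\right) + \left(\frac{3}{2} - 38\right) = \left(\left(7896 + 14\right) - 24896\right) - \frac{73}{2} = \left(7910 - 24896\right) - \frac{73}{2} = -16986 - \frac{73}{2} = - \frac{34045}{2}$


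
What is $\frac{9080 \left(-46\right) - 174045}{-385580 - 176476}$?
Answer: $\frac{591725}{562056} \approx 1.0528$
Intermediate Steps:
$\frac{9080 \left(-46\right) - 174045}{-385580 - 176476} = \frac{-417680 - 174045}{-562056} = \left(-591725\right) \left(- \frac{1}{562056}\right) = \frac{591725}{562056}$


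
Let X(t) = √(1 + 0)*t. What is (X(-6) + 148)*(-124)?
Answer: -17608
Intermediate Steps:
X(t) = t (X(t) = √1*t = 1*t = t)
(X(-6) + 148)*(-124) = (-6 + 148)*(-124) = 142*(-124) = -17608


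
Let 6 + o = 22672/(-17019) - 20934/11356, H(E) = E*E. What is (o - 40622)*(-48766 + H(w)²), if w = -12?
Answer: 55027770406800775/48316941 ≈ 1.1389e+9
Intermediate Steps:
H(E) = E²
o = -886672781/96633882 (o = -6 + (22672/(-17019) - 20934/11356) = -6 + (22672*(-1/17019) - 20934*1/11356) = -6 + (-22672/17019 - 10467/5678) = -6 - 306869489/96633882 = -886672781/96633882 ≈ -9.1756)
(o - 40622)*(-48766 + H(w)²) = (-886672781/96633882 - 40622)*(-48766 + ((-12)²)²) = -3926348227385*(-48766 + 144²)/96633882 = -3926348227385*(-48766 + 20736)/96633882 = -3926348227385/96633882*(-28030) = 55027770406800775/48316941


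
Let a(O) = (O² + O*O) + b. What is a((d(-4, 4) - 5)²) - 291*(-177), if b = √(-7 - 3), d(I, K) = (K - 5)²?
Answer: 52019 + I*√10 ≈ 52019.0 + 3.1623*I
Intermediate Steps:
d(I, K) = (-5 + K)²
b = I*√10 (b = √(-10) = I*√10 ≈ 3.1623*I)
a(O) = 2*O² + I*√10 (a(O) = (O² + O*O) + I*√10 = (O² + O²) + I*√10 = 2*O² + I*√10)
a((d(-4, 4) - 5)²) - 291*(-177) = (2*(((-5 + 4)² - 5)²)² + I*√10) - 291*(-177) = (2*(((-1)² - 5)²)² + I*√10) + 51507 = (2*((1 - 5)²)² + I*√10) + 51507 = (2*((-4)²)² + I*√10) + 51507 = (2*16² + I*√10) + 51507 = (2*256 + I*√10) + 51507 = (512 + I*√10) + 51507 = 52019 + I*√10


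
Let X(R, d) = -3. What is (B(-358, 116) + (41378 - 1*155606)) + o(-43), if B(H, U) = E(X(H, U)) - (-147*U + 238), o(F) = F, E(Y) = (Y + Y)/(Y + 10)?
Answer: -682205/7 ≈ -97458.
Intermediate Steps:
E(Y) = 2*Y/(10 + Y) (E(Y) = (2*Y)/(10 + Y) = 2*Y/(10 + Y))
B(H, U) = -1672/7 + 147*U (B(H, U) = 2*(-3)/(10 - 3) - (-147*U + 238) = 2*(-3)/7 - (238 - 147*U) = 2*(-3)*(⅐) + (-238 + 147*U) = -6/7 + (-238 + 147*U) = -1672/7 + 147*U)
(B(-358, 116) + (41378 - 1*155606)) + o(-43) = ((-1672/7 + 147*116) + (41378 - 1*155606)) - 43 = ((-1672/7 + 17052) + (41378 - 155606)) - 43 = (117692/7 - 114228) - 43 = -681904/7 - 43 = -682205/7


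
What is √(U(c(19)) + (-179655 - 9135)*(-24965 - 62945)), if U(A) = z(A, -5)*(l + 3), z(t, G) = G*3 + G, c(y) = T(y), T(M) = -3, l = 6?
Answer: 4*√1037283045 ≈ 1.2883e+5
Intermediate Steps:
c(y) = -3
z(t, G) = 4*G (z(t, G) = 3*G + G = 4*G)
U(A) = -180 (U(A) = (4*(-5))*(6 + 3) = -20*9 = -180)
√(U(c(19)) + (-179655 - 9135)*(-24965 - 62945)) = √(-180 + (-179655 - 9135)*(-24965 - 62945)) = √(-180 - 188790*(-87910)) = √(-180 + 16596528900) = √16596528720 = 4*√1037283045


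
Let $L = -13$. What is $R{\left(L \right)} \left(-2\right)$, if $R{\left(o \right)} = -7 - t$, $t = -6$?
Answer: $2$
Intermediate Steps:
$R{\left(o \right)} = -1$ ($R{\left(o \right)} = -7 - -6 = -7 + 6 = -1$)
$R{\left(L \right)} \left(-2\right) = \left(-1\right) \left(-2\right) = 2$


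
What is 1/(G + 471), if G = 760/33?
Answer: 33/16303 ≈ 0.0020242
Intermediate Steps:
G = 760/33 (G = 760*(1/33) = 760/33 ≈ 23.030)
1/(G + 471) = 1/(760/33 + 471) = 1/(16303/33) = 33/16303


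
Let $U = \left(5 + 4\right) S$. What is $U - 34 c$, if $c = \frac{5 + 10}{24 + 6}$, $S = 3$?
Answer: $10$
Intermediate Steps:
$c = \frac{1}{2}$ ($c = \frac{15}{30} = 15 \cdot \frac{1}{30} = \frac{1}{2} \approx 0.5$)
$U = 27$ ($U = \left(5 + 4\right) 3 = 9 \cdot 3 = 27$)
$U - 34 c = 27 - 17 = 10$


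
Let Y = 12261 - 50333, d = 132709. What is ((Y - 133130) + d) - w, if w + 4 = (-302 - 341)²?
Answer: -451938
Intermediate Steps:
Y = -38072
w = 413445 (w = -4 + (-302 - 341)² = -4 + (-643)² = -4 + 413449 = 413445)
((Y - 133130) + d) - w = ((-38072 - 133130) + 132709) - 1*413445 = (-171202 + 132709) - 413445 = -38493 - 413445 = -451938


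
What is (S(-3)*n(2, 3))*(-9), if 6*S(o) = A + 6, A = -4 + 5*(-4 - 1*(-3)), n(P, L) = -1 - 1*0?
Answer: -9/2 ≈ -4.5000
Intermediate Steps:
n(P, L) = -1 (n(P, L) = -1 + 0 = -1)
A = -9 (A = -4 + 5*(-4 + 3) = -4 + 5*(-1) = -4 - 5 = -9)
S(o) = -½ (S(o) = (-9 + 6)/6 = (⅙)*(-3) = -½)
(S(-3)*n(2, 3))*(-9) = -½*(-1)*(-9) = (½)*(-9) = -9/2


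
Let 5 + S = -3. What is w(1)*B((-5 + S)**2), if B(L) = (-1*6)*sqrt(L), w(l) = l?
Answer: -78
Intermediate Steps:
S = -8 (S = -5 - 3 = -8)
B(L) = -6*sqrt(L)
w(1)*B((-5 + S)**2) = 1*(-6*sqrt((-5 - 8)**2)) = 1*(-6*sqrt((-13)**2)) = 1*(-6*sqrt(169)) = 1*(-6*13) = 1*(-78) = -78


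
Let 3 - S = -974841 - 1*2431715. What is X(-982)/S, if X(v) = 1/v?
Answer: -1/3345240938 ≈ -2.9893e-10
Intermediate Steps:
S = 3406559 (S = 3 - (-974841 - 1*2431715) = 3 - (-974841 - 2431715) = 3 - 1*(-3406556) = 3 + 3406556 = 3406559)
X(-982)/S = 1/(-982*3406559) = -1/982*1/3406559 = -1/3345240938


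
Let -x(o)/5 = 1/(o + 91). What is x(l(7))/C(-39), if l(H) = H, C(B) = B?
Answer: 5/3822 ≈ 0.0013082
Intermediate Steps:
x(o) = -5/(91 + o) (x(o) = -5/(o + 91) = -5/(91 + o))
x(l(7))/C(-39) = -5/(91 + 7)/(-39) = -5/98*(-1/39) = 5/3822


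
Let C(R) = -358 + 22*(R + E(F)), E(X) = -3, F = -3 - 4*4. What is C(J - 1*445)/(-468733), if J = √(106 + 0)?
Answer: 10214/468733 - 22*√106/468733 ≈ 0.021307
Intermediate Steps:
J = √106 ≈ 10.296
F = -19 (F = -3 - 16 = -19)
C(R) = -424 + 22*R (C(R) = -358 + 22*(R - 3) = -358 + 22*(-3 + R) = -358 + (-66 + 22*R) = -424 + 22*R)
C(J - 1*445)/(-468733) = (-424 + 22*(√106 - 1*445))/(-468733) = (-424 + 22*(√106 - 445))*(-1/468733) = (-424 + 22*(-445 + √106))*(-1/468733) = (-424 + (-9790 + 22*√106))*(-1/468733) = (-10214 + 22*√106)*(-1/468733) = 10214/468733 - 22*√106/468733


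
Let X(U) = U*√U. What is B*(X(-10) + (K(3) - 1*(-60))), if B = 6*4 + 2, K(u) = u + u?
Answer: 1716 - 260*I*√10 ≈ 1716.0 - 822.19*I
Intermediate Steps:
X(U) = U^(3/2)
K(u) = 2*u
B = 26 (B = 24 + 2 = 26)
B*(X(-10) + (K(3) - 1*(-60))) = 26*((-10)^(3/2) + (2*3 - 1*(-60))) = 26*(-10*I*√10 + (6 + 60)) = 26*(-10*I*√10 + 66) = 26*(66 - 10*I*√10) = 1716 - 260*I*√10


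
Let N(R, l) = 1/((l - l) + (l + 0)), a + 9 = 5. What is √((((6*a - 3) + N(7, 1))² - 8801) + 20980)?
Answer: √12855 ≈ 113.38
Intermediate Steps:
a = -4 (a = -9 + 5 = -4)
N(R, l) = 1/l (N(R, l) = 1/(0 + l) = 1/l)
√((((6*a - 3) + N(7, 1))² - 8801) + 20980) = √((((6*(-4) - 3) + 1/1)² - 8801) + 20980) = √((((-24 - 3) + 1)² - 8801) + 20980) = √(((-27 + 1)² - 8801) + 20980) = √(((-26)² - 8801) + 20980) = √((676 - 8801) + 20980) = √(-8125 + 20980) = √12855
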